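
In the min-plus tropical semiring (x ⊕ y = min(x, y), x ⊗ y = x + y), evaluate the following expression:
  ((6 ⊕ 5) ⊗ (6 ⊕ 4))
((6 ⊕ 5) ⊗ (6 ⊕ 4)) = 9

Expand innermost to outermost. Recall ⊕ takes the minimum of its arguments and ⊗ takes their sum. Working out the expression ((6 ⊕ 5) ⊗ (6 ⊕ 4)) gives 9.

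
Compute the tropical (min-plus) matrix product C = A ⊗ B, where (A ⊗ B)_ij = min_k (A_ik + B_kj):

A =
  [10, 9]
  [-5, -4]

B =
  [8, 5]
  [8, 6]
A ⊗ B =
  [17, 15]
  [3, 0]

Apply the min-plus product entry-by-entry:
  C[0][0] = min over k of (A[0][0] + B[0][0] = 10 + 8 = 18, A[0][1] + B[1][0] = 9 + 8 = 17) = 17 (attained at k = 1)
  C[0][1] = min over k of (A[0][0] + B[0][1] = 10 + 5 = 15, A[0][1] + B[1][1] = 9 + 6 = 15) = 15 (attained at k = 0)
  C[1][0] = min over k of (A[1][0] + B[0][0] = -5 + 8 = 3, A[1][1] + B[1][0] = -4 + 8 = 4) = 3 (attained at k = 0)
  C[1][1] = min over k of (A[1][0] + B[0][1] = -5 + 5 = 0, A[1][1] + B[1][1] = -4 + 6 = 2) = 0 (attained at k = 0)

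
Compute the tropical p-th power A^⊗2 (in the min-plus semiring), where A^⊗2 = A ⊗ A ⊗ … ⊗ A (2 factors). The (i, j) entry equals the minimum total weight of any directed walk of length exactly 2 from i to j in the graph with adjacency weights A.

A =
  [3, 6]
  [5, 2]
A^⊗2 =
  [6, 8]
  [7, 4]

Each entry (A^⊗2)_ij equals the minimum over all length-2 walks i = v_0 → v_1 → … → v_2 = j of Σ_t A[v_t][v_{t+1}]. For example, for (i, j) = (0, 1) we minimise over 2 possible intermediate vertex sequences; the minimum is 8, attained along the walk 0 → 1 → 1.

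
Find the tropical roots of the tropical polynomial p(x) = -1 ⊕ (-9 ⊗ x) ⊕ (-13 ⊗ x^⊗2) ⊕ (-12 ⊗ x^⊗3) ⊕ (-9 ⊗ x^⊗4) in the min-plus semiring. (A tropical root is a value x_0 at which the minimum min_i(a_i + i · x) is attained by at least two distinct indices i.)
Roots: {-3, -1, 4, 8}

Each tropical root is a break point of the lower envelope of the lines y = a_i + i · x (there are 5 lines, with slopes 0, 1, ..., 4). Only the lines that attain the minimum somewhere contribute to roots; other lines are dominated. Here the surviving (envelope) indices are i = 4, i = 3, i = 2, i = 1, i = 0.
Intersections between consecutive envelope lines give the roots: for adjacent envelope indices i < j the intersection is x = (a_i − a_j) / (j − i). Reading off the sorted break points: {-3, -1, 4, 8}.
Verification: at each break x_0, at least two indices attain the minimum of min_i(a_i + i · x_0).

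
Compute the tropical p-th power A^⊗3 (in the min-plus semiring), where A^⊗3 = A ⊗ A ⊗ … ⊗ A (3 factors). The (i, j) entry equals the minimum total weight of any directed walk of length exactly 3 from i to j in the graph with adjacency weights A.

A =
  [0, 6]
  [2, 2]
A^⊗3 =
  [0, 6]
  [2, 6]

Each entry (A^⊗3)_ij equals the minimum over all length-3 walks i = v_0 → v_1 → … → v_3 = j of Σ_t A[v_t][v_{t+1}]. For example, for (i, j) = (0, 1) we minimise over 4 possible intermediate vertex sequences; the minimum is 6, attained along the walk 0 → 0 → 0 → 1.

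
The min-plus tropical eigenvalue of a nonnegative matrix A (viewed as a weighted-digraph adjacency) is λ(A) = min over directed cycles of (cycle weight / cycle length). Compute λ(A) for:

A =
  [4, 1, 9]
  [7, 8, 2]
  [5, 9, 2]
λ(A) = 2

Enumerate directed cycles and compute their means (weight / length). Sample:
  cycle 0 → 0: weight = 4, length = 1, mean = 4/1 ≈ 4.000
  cycle 1 → 1: weight = 8, length = 1, mean = 8/1 ≈ 8.000
  cycle 2 → 2: weight = 2, length = 1, mean = 2/1 ≈ 2.000
  cycle 0 → 1 → 0: weight = 8, length = 2, mean = 8/2 ≈ 4.000
  cycle 0 → 2 → 0: weight = 14, length = 2, mean = 14/2 ≈ 7.000
  cycle 1 → 0 → 1: weight = 8, length = 2, mean = 8/2 ≈ 4.000
Minimum mean = 2.000, attained e.g. along the cycle 2 → 2 with weight 2 and length 1. So λ(A) = 2/1 = 2.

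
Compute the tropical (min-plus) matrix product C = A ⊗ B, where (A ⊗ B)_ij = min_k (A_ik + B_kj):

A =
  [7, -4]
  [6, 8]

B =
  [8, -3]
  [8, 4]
A ⊗ B =
  [4, 0]
  [14, 3]

Apply the min-plus product entry-by-entry:
  C[0][0] = min over k of (A[0][0] + B[0][0] = 7 + 8 = 15, A[0][1] + B[1][0] = -4 + 8 = 4) = 4 (attained at k = 1)
  C[0][1] = min over k of (A[0][0] + B[0][1] = 7 + -3 = 4, A[0][1] + B[1][1] = -4 + 4 = 0) = 0 (attained at k = 1)
  C[1][0] = min over k of (A[1][0] + B[0][0] = 6 + 8 = 14, A[1][1] + B[1][0] = 8 + 8 = 16) = 14 (attained at k = 0)
  C[1][1] = min over k of (A[1][0] + B[0][1] = 6 + -3 = 3, A[1][1] + B[1][1] = 8 + 4 = 12) = 3 (attained at k = 0)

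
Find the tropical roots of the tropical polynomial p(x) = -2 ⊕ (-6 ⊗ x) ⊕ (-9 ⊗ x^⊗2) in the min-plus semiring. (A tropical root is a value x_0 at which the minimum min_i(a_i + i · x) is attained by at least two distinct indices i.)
Roots: {3, 4}

Each tropical root is a break point of the lower envelope of the lines y = a_i + i · x (there are 3 lines, with slopes 0, 1, ..., 2). Only the lines that attain the minimum somewhere contribute to roots; other lines are dominated. Here the surviving (envelope) indices are i = 2, i = 1, i = 0.
Intersections between consecutive envelope lines give the roots: for adjacent envelope indices i < j the intersection is x = (a_i − a_j) / (j − i). Reading off the sorted break points: {3, 4}.
Verification: at each break x_0, at least two indices attain the minimum of min_i(a_i + i · x_0).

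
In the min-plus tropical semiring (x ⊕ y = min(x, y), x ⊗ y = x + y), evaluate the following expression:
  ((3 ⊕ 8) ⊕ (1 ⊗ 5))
((3 ⊕ 8) ⊕ (1 ⊗ 5)) = 3

Expand innermost to outermost. Recall ⊕ takes the minimum of its arguments and ⊗ takes their sum. Working out the expression ((3 ⊕ 8) ⊕ (1 ⊗ 5)) gives 3.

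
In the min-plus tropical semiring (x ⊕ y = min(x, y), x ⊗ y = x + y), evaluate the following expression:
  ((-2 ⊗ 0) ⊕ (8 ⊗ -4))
((-2 ⊗ 0) ⊕ (8 ⊗ -4)) = -2

Expand innermost to outermost. Recall ⊕ takes the minimum of its arguments and ⊗ takes their sum. Working out the expression ((-2 ⊗ 0) ⊕ (8 ⊗ -4)) gives -2.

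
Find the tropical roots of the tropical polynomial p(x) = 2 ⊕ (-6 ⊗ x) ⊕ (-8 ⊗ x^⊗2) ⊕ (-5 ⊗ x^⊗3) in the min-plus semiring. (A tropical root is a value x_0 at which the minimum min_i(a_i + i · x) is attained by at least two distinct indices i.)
Roots: {-3, 2, 8}

Each tropical root is a break point of the lower envelope of the lines y = a_i + i · x (there are 4 lines, with slopes 0, 1, ..., 3). Only the lines that attain the minimum somewhere contribute to roots; other lines are dominated. Here the surviving (envelope) indices are i = 3, i = 2, i = 1, i = 0.
Intersections between consecutive envelope lines give the roots: for adjacent envelope indices i < j the intersection is x = (a_i − a_j) / (j − i). Reading off the sorted break points: {-3, 2, 8}.
Verification: at each break x_0, at least two indices attain the minimum of min_i(a_i + i · x_0).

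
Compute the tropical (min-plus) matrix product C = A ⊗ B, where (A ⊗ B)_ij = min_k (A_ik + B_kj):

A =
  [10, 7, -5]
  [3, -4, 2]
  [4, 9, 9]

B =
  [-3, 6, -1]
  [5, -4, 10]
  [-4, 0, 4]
A ⊗ B =
  [-9, -5, -1]
  [-2, -8, 2]
  [1, 5, 3]

Apply the min-plus product entry-by-entry:
  C[0][0] = min over k of (A[0][0] + B[0][0] = 10 + -3 = 7, A[0][1] + B[1][0] = 7 + 5 = 12, A[0][2] + B[2][0] = -5 + -4 = -9) = -9 (attained at k = 2)
  C[0][1] = min over k of (A[0][0] + B[0][1] = 10 + 6 = 16, A[0][1] + B[1][1] = 7 + -4 = 3, A[0][2] + B[2][1] = -5 + 0 = -5) = -5 (attained at k = 2)
  C[0][2] = min over k of (A[0][0] + B[0][2] = 10 + -1 = 9, A[0][1] + B[1][2] = 7 + 10 = 17, A[0][2] + B[2][2] = -5 + 4 = -1) = -1 (attained at k = 2)
  C[1][0] = min over k of (A[1][0] + B[0][0] = 3 + -3 = 0, A[1][1] + B[1][0] = -4 + 5 = 1, A[1][2] + B[2][0] = 2 + -4 = -2) = -2 (attained at k = 2)
  C[1][1] = min over k of (A[1][0] + B[0][1] = 3 + 6 = 9, A[1][1] + B[1][1] = -4 + -4 = -8, A[1][2] + B[2][1] = 2 + 0 = 2) = -8 (attained at k = 1)
  C[1][2] = min over k of (A[1][0] + B[0][2] = 3 + -1 = 2, A[1][1] + B[1][2] = -4 + 10 = 6, A[1][2] + B[2][2] = 2 + 4 = 6) = 2 (attained at k = 0)
  C[2][0] = min over k of (A[2][0] + B[0][0] = 4 + -3 = 1, A[2][1] + B[1][0] = 9 + 5 = 14, A[2][2] + B[2][0] = 9 + -4 = 5) = 1 (attained at k = 0)
  C[2][1] = min over k of (A[2][0] + B[0][1] = 4 + 6 = 10, A[2][1] + B[1][1] = 9 + -4 = 5, A[2][2] + B[2][1] = 9 + 0 = 9) = 5 (attained at k = 1)
  C[2][2] = min over k of (A[2][0] + B[0][2] = 4 + -1 = 3, A[2][1] + B[1][2] = 9 + 10 = 19, A[2][2] + B[2][2] = 9 + 4 = 13) = 3 (attained at k = 0)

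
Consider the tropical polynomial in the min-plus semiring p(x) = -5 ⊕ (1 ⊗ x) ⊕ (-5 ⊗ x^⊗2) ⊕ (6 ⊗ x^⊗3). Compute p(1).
p(1) = -5

A tropical monomial a ⊗ x^⊗i evaluates to a + i · x. Evaluating each term at x = 1:
  Term 0 contributes -5 + 0 · 1 = -5
  Term 1 contributes 1 + 1 · 1 = 2
  Term 2 contributes -5 + 2 · 1 = -3
  Term 3 contributes 6 + 3 · 1 = 9
p(1) = ⊕ of these = min[-5, 2, -3, 9] = -5.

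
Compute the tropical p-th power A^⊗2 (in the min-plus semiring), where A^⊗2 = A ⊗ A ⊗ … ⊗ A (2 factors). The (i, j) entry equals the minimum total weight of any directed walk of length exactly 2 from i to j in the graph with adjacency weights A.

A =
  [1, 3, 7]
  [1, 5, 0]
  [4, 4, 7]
A^⊗2 =
  [2, 4, 3]
  [2, 4, 5]
  [5, 7, 4]

Each entry (A^⊗2)_ij equals the minimum over all length-2 walks i = v_0 → v_1 → … → v_2 = j of Σ_t A[v_t][v_{t+1}]. For example, for (i, j) = (0, 2) we minimise over 3 possible intermediate vertex sequences; the minimum is 3, attained along the walk 0 → 1 → 2.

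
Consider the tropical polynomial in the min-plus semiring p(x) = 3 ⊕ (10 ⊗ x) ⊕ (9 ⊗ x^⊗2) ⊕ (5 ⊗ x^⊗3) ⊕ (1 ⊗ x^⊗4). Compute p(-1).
p(-1) = -3

A tropical monomial a ⊗ x^⊗i evaluates to a + i · x. Evaluating each term at x = -1:
  Term 0 contributes 3 + 0 · -1 = 3
  Term 1 contributes 10 + 1 · -1 = 9
  Term 2 contributes 9 + 2 · -1 = 7
  Term 3 contributes 5 + 3 · -1 = 2
  Term 4 contributes 1 + 4 · -1 = -3
p(-1) = ⊕ of these = min[3, 9, 7, 2, -3] = -3.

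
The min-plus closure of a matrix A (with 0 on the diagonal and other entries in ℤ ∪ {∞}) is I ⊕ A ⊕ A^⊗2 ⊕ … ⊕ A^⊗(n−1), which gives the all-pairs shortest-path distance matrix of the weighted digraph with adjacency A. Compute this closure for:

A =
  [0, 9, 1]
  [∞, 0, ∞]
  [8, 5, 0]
Closure =
  [0, 6, 1]
  [∞, 0, ∞]
  [8, 5, 0]

This is the Floyd-Warshall all-pairs shortest-path computation. For each intermediate vertex k = 0, 1, …, 2, update dist[i][j] ← min(dist[i][j], dist[i][k] + dist[k][j]). The final matrix gives, for each (i, j), the minimum total weight of any directed path from i to j (possibly empty when i = j).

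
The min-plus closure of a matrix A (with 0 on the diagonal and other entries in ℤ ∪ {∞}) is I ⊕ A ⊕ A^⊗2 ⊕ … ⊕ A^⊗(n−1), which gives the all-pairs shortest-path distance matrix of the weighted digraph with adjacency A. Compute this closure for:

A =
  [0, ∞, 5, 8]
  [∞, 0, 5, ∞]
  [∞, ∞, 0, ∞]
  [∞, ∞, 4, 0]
Closure =
  [0, ∞, 5, 8]
  [∞, 0, 5, ∞]
  [∞, ∞, 0, ∞]
  [∞, ∞, 4, 0]

This is the Floyd-Warshall all-pairs shortest-path computation. For each intermediate vertex k = 0, 1, …, 3, update dist[i][j] ← min(dist[i][j], dist[i][k] + dist[k][j]). The final matrix gives, for each (i, j), the minimum total weight of any directed path from i to j (possibly empty when i = j).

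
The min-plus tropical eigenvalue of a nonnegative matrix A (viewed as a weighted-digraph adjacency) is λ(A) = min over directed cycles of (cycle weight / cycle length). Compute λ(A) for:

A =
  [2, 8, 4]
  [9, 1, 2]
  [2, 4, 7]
λ(A) = 1

Enumerate directed cycles and compute their means (weight / length). Sample:
  cycle 0 → 0: weight = 2, length = 1, mean = 2/1 ≈ 2.000
  cycle 1 → 1: weight = 1, length = 1, mean = 1/1 ≈ 1.000
  cycle 2 → 2: weight = 7, length = 1, mean = 7/1 ≈ 7.000
  cycle 0 → 1 → 0: weight = 17, length = 2, mean = 17/2 ≈ 8.500
  cycle 0 → 2 → 0: weight = 6, length = 2, mean = 6/2 ≈ 3.000
  cycle 1 → 0 → 1: weight = 17, length = 2, mean = 17/2 ≈ 8.500
Minimum mean = 1.000, attained e.g. along the cycle 1 → 1 with weight 1 and length 1. So λ(A) = 1/1 = 1.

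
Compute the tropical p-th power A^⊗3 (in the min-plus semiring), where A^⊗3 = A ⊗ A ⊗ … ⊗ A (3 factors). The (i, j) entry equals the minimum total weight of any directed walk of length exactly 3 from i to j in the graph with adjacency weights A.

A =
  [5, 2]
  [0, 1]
A^⊗3 =
  [3, 4]
  [2, 3]

Each entry (A^⊗3)_ij equals the minimum over all length-3 walks i = v_0 → v_1 → … → v_3 = j of Σ_t A[v_t][v_{t+1}]. For example, for (i, j) = (0, 1) we minimise over 4 possible intermediate vertex sequences; the minimum is 4, attained along the walk 0 → 1 → 0 → 1.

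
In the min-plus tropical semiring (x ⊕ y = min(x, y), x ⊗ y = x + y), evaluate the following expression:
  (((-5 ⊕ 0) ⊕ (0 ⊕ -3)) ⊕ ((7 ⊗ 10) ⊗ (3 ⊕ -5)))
(((-5 ⊕ 0) ⊕ (0 ⊕ -3)) ⊕ ((7 ⊗ 10) ⊗ (3 ⊕ -5))) = -5

Expand innermost to outermost. Recall ⊕ takes the minimum of its arguments and ⊗ takes their sum. Working out the expression (((-5 ⊕ 0) ⊕ (0 ⊕ -3)) ⊕ ((7 ⊗ 10) ⊗ (3 ⊕ -5))) gives -5.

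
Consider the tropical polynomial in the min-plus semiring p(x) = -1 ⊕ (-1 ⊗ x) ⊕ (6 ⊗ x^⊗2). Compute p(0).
p(0) = -1

A tropical monomial a ⊗ x^⊗i evaluates to a + i · x. Evaluating each term at x = 0:
  Term 0 contributes -1 + 0 · 0 = -1
  Term 1 contributes -1 + 1 · 0 = -1
  Term 2 contributes 6 + 2 · 0 = 6
p(0) = ⊕ of these = min[-1, -1, 6] = -1.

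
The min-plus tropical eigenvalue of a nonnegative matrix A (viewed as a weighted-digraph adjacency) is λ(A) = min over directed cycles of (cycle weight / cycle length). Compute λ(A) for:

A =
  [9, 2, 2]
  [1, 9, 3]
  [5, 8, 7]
λ(A) = 3/2

Enumerate directed cycles and compute their means (weight / length). Sample:
  cycle 0 → 0: weight = 9, length = 1, mean = 9/1 ≈ 9.000
  cycle 1 → 1: weight = 9, length = 1, mean = 9/1 ≈ 9.000
  cycle 2 → 2: weight = 7, length = 1, mean = 7/1 ≈ 7.000
  cycle 0 → 1 → 0: weight = 3, length = 2, mean = 3/2 ≈ 1.500
  cycle 0 → 2 → 0: weight = 7, length = 2, mean = 7/2 ≈ 3.500
  cycle 1 → 0 → 1: weight = 3, length = 2, mean = 3/2 ≈ 1.500
Minimum mean = 1.500, attained e.g. along the cycle 0 → 1 → 0 with weight 3 and length 2. So λ(A) = 3/2 = 3/2.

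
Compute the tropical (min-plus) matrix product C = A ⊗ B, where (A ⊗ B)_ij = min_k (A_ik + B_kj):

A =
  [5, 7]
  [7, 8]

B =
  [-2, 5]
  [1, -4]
A ⊗ B =
  [3, 3]
  [5, 4]

Apply the min-plus product entry-by-entry:
  C[0][0] = min over k of (A[0][0] + B[0][0] = 5 + -2 = 3, A[0][1] + B[1][0] = 7 + 1 = 8) = 3 (attained at k = 0)
  C[0][1] = min over k of (A[0][0] + B[0][1] = 5 + 5 = 10, A[0][1] + B[1][1] = 7 + -4 = 3) = 3 (attained at k = 1)
  C[1][0] = min over k of (A[1][0] + B[0][0] = 7 + -2 = 5, A[1][1] + B[1][0] = 8 + 1 = 9) = 5 (attained at k = 0)
  C[1][1] = min over k of (A[1][0] + B[0][1] = 7 + 5 = 12, A[1][1] + B[1][1] = 8 + -4 = 4) = 4 (attained at k = 1)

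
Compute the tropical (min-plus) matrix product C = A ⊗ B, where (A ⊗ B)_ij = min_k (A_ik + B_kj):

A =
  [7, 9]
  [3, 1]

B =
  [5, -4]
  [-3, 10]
A ⊗ B =
  [6, 3]
  [-2, -1]

Apply the min-plus product entry-by-entry:
  C[0][0] = min over k of (A[0][0] + B[0][0] = 7 + 5 = 12, A[0][1] + B[1][0] = 9 + -3 = 6) = 6 (attained at k = 1)
  C[0][1] = min over k of (A[0][0] + B[0][1] = 7 + -4 = 3, A[0][1] + B[1][1] = 9 + 10 = 19) = 3 (attained at k = 0)
  C[1][0] = min over k of (A[1][0] + B[0][0] = 3 + 5 = 8, A[1][1] + B[1][0] = 1 + -3 = -2) = -2 (attained at k = 1)
  C[1][1] = min over k of (A[1][0] + B[0][1] = 3 + -4 = -1, A[1][1] + B[1][1] = 1 + 10 = 11) = -1 (attained at k = 0)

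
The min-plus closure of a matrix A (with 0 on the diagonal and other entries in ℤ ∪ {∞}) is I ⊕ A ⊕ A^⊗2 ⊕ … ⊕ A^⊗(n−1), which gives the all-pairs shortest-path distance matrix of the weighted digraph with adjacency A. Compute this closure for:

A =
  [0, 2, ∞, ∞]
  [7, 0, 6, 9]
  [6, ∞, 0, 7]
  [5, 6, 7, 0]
Closure =
  [0, 2, 8, 11]
  [7, 0, 6, 9]
  [6, 8, 0, 7]
  [5, 6, 7, 0]

This is the Floyd-Warshall all-pairs shortest-path computation. For each intermediate vertex k = 0, 1, …, 3, update dist[i][j] ← min(dist[i][j], dist[i][k] + dist[k][j]). The final matrix gives, for each (i, j), the minimum total weight of any directed path from i to j (possibly empty when i = j).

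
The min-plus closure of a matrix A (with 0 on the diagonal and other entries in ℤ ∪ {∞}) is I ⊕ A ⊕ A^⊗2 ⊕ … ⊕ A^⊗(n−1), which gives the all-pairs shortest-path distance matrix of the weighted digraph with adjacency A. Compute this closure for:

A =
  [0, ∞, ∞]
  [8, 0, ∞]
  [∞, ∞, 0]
Closure =
  [0, ∞, ∞]
  [8, 0, ∞]
  [∞, ∞, 0]

This is the Floyd-Warshall all-pairs shortest-path computation. For each intermediate vertex k = 0, 1, …, 2, update dist[i][j] ← min(dist[i][j], dist[i][k] + dist[k][j]). The final matrix gives, for each (i, j), the minimum total weight of any directed path from i to j (possibly empty when i = j).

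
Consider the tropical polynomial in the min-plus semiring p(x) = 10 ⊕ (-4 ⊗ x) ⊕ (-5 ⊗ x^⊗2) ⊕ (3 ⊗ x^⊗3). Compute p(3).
p(3) = -1

A tropical monomial a ⊗ x^⊗i evaluates to a + i · x. Evaluating each term at x = 3:
  Term 0 contributes 10 + 0 · 3 = 10
  Term 1 contributes -4 + 1 · 3 = -1
  Term 2 contributes -5 + 2 · 3 = 1
  Term 3 contributes 3 + 3 · 3 = 12
p(3) = ⊕ of these = min[10, -1, 1, 12] = -1.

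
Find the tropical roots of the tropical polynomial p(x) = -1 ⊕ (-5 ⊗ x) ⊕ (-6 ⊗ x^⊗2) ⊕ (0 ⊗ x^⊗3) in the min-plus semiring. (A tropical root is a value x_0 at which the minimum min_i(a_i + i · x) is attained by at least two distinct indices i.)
Roots: {-6, 1, 4}

Each tropical root is a break point of the lower envelope of the lines y = a_i + i · x (there are 4 lines, with slopes 0, 1, ..., 3). Only the lines that attain the minimum somewhere contribute to roots; other lines are dominated. Here the surviving (envelope) indices are i = 3, i = 2, i = 1, i = 0.
Intersections between consecutive envelope lines give the roots: for adjacent envelope indices i < j the intersection is x = (a_i − a_j) / (j − i). Reading off the sorted break points: {-6, 1, 4}.
Verification: at each break x_0, at least two indices attain the minimum of min_i(a_i + i · x_0).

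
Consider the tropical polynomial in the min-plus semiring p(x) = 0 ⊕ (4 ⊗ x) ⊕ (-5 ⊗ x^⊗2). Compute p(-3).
p(-3) = -11

A tropical monomial a ⊗ x^⊗i evaluates to a + i · x. Evaluating each term at x = -3:
  Term 0 contributes 0 + 0 · -3 = 0
  Term 1 contributes 4 + 1 · -3 = 1
  Term 2 contributes -5 + 2 · -3 = -11
p(-3) = ⊕ of these = min[0, 1, -11] = -11.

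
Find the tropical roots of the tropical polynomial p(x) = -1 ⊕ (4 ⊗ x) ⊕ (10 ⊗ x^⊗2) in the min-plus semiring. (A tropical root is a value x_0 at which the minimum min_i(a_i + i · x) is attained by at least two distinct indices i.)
Roots: {-6, -5}

Each tropical root is a break point of the lower envelope of the lines y = a_i + i · x (there are 3 lines, with slopes 0, 1, ..., 2). Only the lines that attain the minimum somewhere contribute to roots; other lines are dominated. Here the surviving (envelope) indices are i = 2, i = 1, i = 0.
Intersections between consecutive envelope lines give the roots: for adjacent envelope indices i < j the intersection is x = (a_i − a_j) / (j − i). Reading off the sorted break points: {-6, -5}.
Verification: at each break x_0, at least two indices attain the minimum of min_i(a_i + i · x_0).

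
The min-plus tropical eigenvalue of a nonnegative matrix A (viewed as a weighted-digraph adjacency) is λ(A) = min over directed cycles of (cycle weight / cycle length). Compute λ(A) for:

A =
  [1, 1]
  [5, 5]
λ(A) = 1

Enumerate directed cycles and compute their means (weight / length). Sample:
  cycle 0 → 0: weight = 1, length = 1, mean = 1/1 ≈ 1.000
  cycle 1 → 1: weight = 5, length = 1, mean = 5/1 ≈ 5.000
  cycle 0 → 1 → 0: weight = 6, length = 2, mean = 6/2 ≈ 3.000
  cycle 1 → 0 → 1: weight = 6, length = 2, mean = 6/2 ≈ 3.000
Minimum mean = 1.000, attained e.g. along the cycle 0 → 0 with weight 1 and length 1. So λ(A) = 1/1 = 1.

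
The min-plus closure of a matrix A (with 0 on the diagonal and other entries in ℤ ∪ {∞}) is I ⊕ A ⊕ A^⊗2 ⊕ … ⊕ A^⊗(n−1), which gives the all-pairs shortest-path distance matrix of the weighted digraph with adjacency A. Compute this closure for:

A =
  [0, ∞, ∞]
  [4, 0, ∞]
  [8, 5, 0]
Closure =
  [0, ∞, ∞]
  [4, 0, ∞]
  [8, 5, 0]

This is the Floyd-Warshall all-pairs shortest-path computation. For each intermediate vertex k = 0, 1, …, 2, update dist[i][j] ← min(dist[i][j], dist[i][k] + dist[k][j]). The final matrix gives, for each (i, j), the minimum total weight of any directed path from i to j (possibly empty when i = j).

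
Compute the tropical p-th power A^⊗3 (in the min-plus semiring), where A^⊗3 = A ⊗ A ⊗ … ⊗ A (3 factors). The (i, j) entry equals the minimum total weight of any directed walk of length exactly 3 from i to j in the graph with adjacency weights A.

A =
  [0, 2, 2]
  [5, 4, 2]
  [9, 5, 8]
A^⊗3 =
  [0, 2, 2]
  [5, 7, 7]
  [9, 11, 11]

Each entry (A^⊗3)_ij equals the minimum over all length-3 walks i = v_0 → v_1 → … → v_3 = j of Σ_t A[v_t][v_{t+1}]. For example, for (i, j) = (0, 2) we minimise over 9 possible intermediate vertex sequences; the minimum is 2, attained along the walk 0 → 0 → 0 → 2.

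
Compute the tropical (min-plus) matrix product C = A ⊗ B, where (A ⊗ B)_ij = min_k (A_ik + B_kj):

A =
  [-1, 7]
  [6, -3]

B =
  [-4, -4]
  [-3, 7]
A ⊗ B =
  [-5, -5]
  [-6, 2]

Apply the min-plus product entry-by-entry:
  C[0][0] = min over k of (A[0][0] + B[0][0] = -1 + -4 = -5, A[0][1] + B[1][0] = 7 + -3 = 4) = -5 (attained at k = 0)
  C[0][1] = min over k of (A[0][0] + B[0][1] = -1 + -4 = -5, A[0][1] + B[1][1] = 7 + 7 = 14) = -5 (attained at k = 0)
  C[1][0] = min over k of (A[1][0] + B[0][0] = 6 + -4 = 2, A[1][1] + B[1][0] = -3 + -3 = -6) = -6 (attained at k = 1)
  C[1][1] = min over k of (A[1][0] + B[0][1] = 6 + -4 = 2, A[1][1] + B[1][1] = -3 + 7 = 4) = 2 (attained at k = 0)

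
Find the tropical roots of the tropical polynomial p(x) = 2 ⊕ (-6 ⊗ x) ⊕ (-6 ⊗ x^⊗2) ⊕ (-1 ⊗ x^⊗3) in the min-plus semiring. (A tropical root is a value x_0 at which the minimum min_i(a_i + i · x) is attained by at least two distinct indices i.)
Roots: {-5, 0, 8}

Each tropical root is a break point of the lower envelope of the lines y = a_i + i · x (there are 4 lines, with slopes 0, 1, ..., 3). Only the lines that attain the minimum somewhere contribute to roots; other lines are dominated. Here the surviving (envelope) indices are i = 3, i = 2, i = 1, i = 0.
Intersections between consecutive envelope lines give the roots: for adjacent envelope indices i < j the intersection is x = (a_i − a_j) / (j − i). Reading off the sorted break points: {-5, 0, 8}.
Verification: at each break x_0, at least two indices attain the minimum of min_i(a_i + i · x_0).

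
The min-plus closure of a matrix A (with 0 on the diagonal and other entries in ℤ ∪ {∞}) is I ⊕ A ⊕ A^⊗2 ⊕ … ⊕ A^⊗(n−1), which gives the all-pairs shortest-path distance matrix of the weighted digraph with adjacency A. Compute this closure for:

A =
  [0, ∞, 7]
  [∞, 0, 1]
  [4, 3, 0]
Closure =
  [0, 10, 7]
  [5, 0, 1]
  [4, 3, 0]

This is the Floyd-Warshall all-pairs shortest-path computation. For each intermediate vertex k = 0, 1, …, 2, update dist[i][j] ← min(dist[i][j], dist[i][k] + dist[k][j]). The final matrix gives, for each (i, j), the minimum total weight of any directed path from i to j (possibly empty when i = j).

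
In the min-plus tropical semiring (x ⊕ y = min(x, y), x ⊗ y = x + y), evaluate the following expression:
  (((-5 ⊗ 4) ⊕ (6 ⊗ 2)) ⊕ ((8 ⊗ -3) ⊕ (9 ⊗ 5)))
(((-5 ⊗ 4) ⊕ (6 ⊗ 2)) ⊕ ((8 ⊗ -3) ⊕ (9 ⊗ 5))) = -1

Expand innermost to outermost. Recall ⊕ takes the minimum of its arguments and ⊗ takes their sum. Working out the expression (((-5 ⊗ 4) ⊕ (6 ⊗ 2)) ⊕ ((8 ⊗ -3) ⊕ (9 ⊗ 5))) gives -1.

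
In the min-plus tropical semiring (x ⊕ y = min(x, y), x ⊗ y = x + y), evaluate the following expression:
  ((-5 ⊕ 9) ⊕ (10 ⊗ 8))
((-5 ⊕ 9) ⊕ (10 ⊗ 8)) = -5

Expand innermost to outermost. Recall ⊕ takes the minimum of its arguments and ⊗ takes their sum. Working out the expression ((-5 ⊕ 9) ⊕ (10 ⊗ 8)) gives -5.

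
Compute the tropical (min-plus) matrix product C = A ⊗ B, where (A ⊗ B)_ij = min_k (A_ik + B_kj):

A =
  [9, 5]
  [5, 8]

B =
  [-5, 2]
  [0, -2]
A ⊗ B =
  [4, 3]
  [0, 6]

Apply the min-plus product entry-by-entry:
  C[0][0] = min over k of (A[0][0] + B[0][0] = 9 + -5 = 4, A[0][1] + B[1][0] = 5 + 0 = 5) = 4 (attained at k = 0)
  C[0][1] = min over k of (A[0][0] + B[0][1] = 9 + 2 = 11, A[0][1] + B[1][1] = 5 + -2 = 3) = 3 (attained at k = 1)
  C[1][0] = min over k of (A[1][0] + B[0][0] = 5 + -5 = 0, A[1][1] + B[1][0] = 8 + 0 = 8) = 0 (attained at k = 0)
  C[1][1] = min over k of (A[1][0] + B[0][1] = 5 + 2 = 7, A[1][1] + B[1][1] = 8 + -2 = 6) = 6 (attained at k = 1)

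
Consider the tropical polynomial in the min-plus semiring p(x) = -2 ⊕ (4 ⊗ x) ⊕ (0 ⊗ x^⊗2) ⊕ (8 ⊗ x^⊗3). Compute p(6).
p(6) = -2

A tropical monomial a ⊗ x^⊗i evaluates to a + i · x. Evaluating each term at x = 6:
  Term 0 contributes -2 + 0 · 6 = -2
  Term 1 contributes 4 + 1 · 6 = 10
  Term 2 contributes 0 + 2 · 6 = 12
  Term 3 contributes 8 + 3 · 6 = 26
p(6) = ⊕ of these = min[-2, 10, 12, 26] = -2.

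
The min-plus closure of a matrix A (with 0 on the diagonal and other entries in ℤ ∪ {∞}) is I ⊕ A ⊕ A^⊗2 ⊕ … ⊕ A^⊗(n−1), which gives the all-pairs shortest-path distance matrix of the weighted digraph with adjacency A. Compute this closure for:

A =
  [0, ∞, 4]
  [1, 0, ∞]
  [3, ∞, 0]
Closure =
  [0, ∞, 4]
  [1, 0, 5]
  [3, ∞, 0]

This is the Floyd-Warshall all-pairs shortest-path computation. For each intermediate vertex k = 0, 1, …, 2, update dist[i][j] ← min(dist[i][j], dist[i][k] + dist[k][j]). The final matrix gives, for each (i, j), the minimum total weight of any directed path from i to j (possibly empty when i = j).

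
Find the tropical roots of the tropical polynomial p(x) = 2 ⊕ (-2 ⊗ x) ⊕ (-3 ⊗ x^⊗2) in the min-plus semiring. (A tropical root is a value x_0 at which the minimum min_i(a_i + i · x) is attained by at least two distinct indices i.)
Roots: {1, 4}

Each tropical root is a break point of the lower envelope of the lines y = a_i + i · x (there are 3 lines, with slopes 0, 1, ..., 2). Only the lines that attain the minimum somewhere contribute to roots; other lines are dominated. Here the surviving (envelope) indices are i = 2, i = 1, i = 0.
Intersections between consecutive envelope lines give the roots: for adjacent envelope indices i < j the intersection is x = (a_i − a_j) / (j − i). Reading off the sorted break points: {1, 4}.
Verification: at each break x_0, at least two indices attain the minimum of min_i(a_i + i · x_0).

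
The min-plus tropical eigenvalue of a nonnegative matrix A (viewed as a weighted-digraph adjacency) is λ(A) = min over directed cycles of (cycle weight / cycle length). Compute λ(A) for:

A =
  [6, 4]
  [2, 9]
λ(A) = 3

Enumerate directed cycles and compute their means (weight / length). Sample:
  cycle 0 → 0: weight = 6, length = 1, mean = 6/1 ≈ 6.000
  cycle 1 → 1: weight = 9, length = 1, mean = 9/1 ≈ 9.000
  cycle 0 → 1 → 0: weight = 6, length = 2, mean = 6/2 ≈ 3.000
  cycle 1 → 0 → 1: weight = 6, length = 2, mean = 6/2 ≈ 3.000
Minimum mean = 3.000, attained e.g. along the cycle 0 → 1 → 0 with weight 6 and length 2. So λ(A) = 6/2 = 3.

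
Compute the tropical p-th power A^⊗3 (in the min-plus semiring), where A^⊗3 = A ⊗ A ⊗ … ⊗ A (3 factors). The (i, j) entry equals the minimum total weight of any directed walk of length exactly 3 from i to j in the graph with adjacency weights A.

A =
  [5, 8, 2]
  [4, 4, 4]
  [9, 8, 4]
A^⊗3 =
  [14, 14, 10]
  [12, 12, 10]
  [16, 16, 12]

Each entry (A^⊗3)_ij equals the minimum over all length-3 walks i = v_0 → v_1 → … → v_3 = j of Σ_t A[v_t][v_{t+1}]. For example, for (i, j) = (0, 2) we minimise over 9 possible intermediate vertex sequences; the minimum is 10, attained along the walk 0 → 2 → 2 → 2.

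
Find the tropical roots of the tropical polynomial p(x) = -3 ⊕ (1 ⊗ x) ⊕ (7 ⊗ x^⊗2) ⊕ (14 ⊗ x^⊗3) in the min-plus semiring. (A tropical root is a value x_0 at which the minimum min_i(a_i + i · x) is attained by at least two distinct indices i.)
Roots: {-7, -6, -4}

Each tropical root is a break point of the lower envelope of the lines y = a_i + i · x (there are 4 lines, with slopes 0, 1, ..., 3). Only the lines that attain the minimum somewhere contribute to roots; other lines are dominated. Here the surviving (envelope) indices are i = 3, i = 2, i = 1, i = 0.
Intersections between consecutive envelope lines give the roots: for adjacent envelope indices i < j the intersection is x = (a_i − a_j) / (j − i). Reading off the sorted break points: {-7, -6, -4}.
Verification: at each break x_0, at least two indices attain the minimum of min_i(a_i + i · x_0).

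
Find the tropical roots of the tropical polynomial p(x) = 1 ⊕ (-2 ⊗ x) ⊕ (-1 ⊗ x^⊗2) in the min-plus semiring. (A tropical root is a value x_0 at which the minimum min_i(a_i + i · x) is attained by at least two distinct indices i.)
Roots: {-1, 3}

Each tropical root is a break point of the lower envelope of the lines y = a_i + i · x (there are 3 lines, with slopes 0, 1, ..., 2). Only the lines that attain the minimum somewhere contribute to roots; other lines are dominated. Here the surviving (envelope) indices are i = 2, i = 1, i = 0.
Intersections between consecutive envelope lines give the roots: for adjacent envelope indices i < j the intersection is x = (a_i − a_j) / (j − i). Reading off the sorted break points: {-1, 3}.
Verification: at each break x_0, at least two indices attain the minimum of min_i(a_i + i · x_0).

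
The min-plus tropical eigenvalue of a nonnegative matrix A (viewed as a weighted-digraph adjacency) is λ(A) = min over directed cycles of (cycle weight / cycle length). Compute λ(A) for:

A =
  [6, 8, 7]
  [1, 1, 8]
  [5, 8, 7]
λ(A) = 1

Enumerate directed cycles and compute their means (weight / length). Sample:
  cycle 0 → 0: weight = 6, length = 1, mean = 6/1 ≈ 6.000
  cycle 1 → 1: weight = 1, length = 1, mean = 1/1 ≈ 1.000
  cycle 2 → 2: weight = 7, length = 1, mean = 7/1 ≈ 7.000
  cycle 0 → 1 → 0: weight = 9, length = 2, mean = 9/2 ≈ 4.500
  cycle 0 → 2 → 0: weight = 12, length = 2, mean = 12/2 ≈ 6.000
  cycle 1 → 0 → 1: weight = 9, length = 2, mean = 9/2 ≈ 4.500
Minimum mean = 1.000, attained e.g. along the cycle 1 → 1 with weight 1 and length 1. So λ(A) = 1/1 = 1.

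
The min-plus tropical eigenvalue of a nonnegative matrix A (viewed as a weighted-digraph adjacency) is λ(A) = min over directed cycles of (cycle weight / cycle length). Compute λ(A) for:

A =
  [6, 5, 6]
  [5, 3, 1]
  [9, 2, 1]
λ(A) = 1

Enumerate directed cycles and compute their means (weight / length). Sample:
  cycle 0 → 0: weight = 6, length = 1, mean = 6/1 ≈ 6.000
  cycle 1 → 1: weight = 3, length = 1, mean = 3/1 ≈ 3.000
  cycle 2 → 2: weight = 1, length = 1, mean = 1/1 ≈ 1.000
  cycle 0 → 1 → 0: weight = 10, length = 2, mean = 10/2 ≈ 5.000
  cycle 0 → 2 → 0: weight = 15, length = 2, mean = 15/2 ≈ 7.500
  cycle 1 → 0 → 1: weight = 10, length = 2, mean = 10/2 ≈ 5.000
Minimum mean = 1.000, attained e.g. along the cycle 2 → 2 with weight 1 and length 1. So λ(A) = 1/1 = 1.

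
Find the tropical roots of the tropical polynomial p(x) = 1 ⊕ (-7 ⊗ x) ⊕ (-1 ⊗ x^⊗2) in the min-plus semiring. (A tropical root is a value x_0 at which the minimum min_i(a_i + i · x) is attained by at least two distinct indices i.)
Roots: {-6, 8}

Each tropical root is a break point of the lower envelope of the lines y = a_i + i · x (there are 3 lines, with slopes 0, 1, ..., 2). Only the lines that attain the minimum somewhere contribute to roots; other lines are dominated. Here the surviving (envelope) indices are i = 2, i = 1, i = 0.
Intersections between consecutive envelope lines give the roots: for adjacent envelope indices i < j the intersection is x = (a_i − a_j) / (j − i). Reading off the sorted break points: {-6, 8}.
Verification: at each break x_0, at least two indices attain the minimum of min_i(a_i + i · x_0).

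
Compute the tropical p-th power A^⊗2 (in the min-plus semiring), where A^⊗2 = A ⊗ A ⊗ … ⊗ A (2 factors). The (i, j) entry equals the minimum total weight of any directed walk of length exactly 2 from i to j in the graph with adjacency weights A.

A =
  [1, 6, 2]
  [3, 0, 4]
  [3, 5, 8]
A^⊗2 =
  [2, 6, 3]
  [3, 0, 4]
  [4, 5, 5]

Each entry (A^⊗2)_ij equals the minimum over all length-2 walks i = v_0 → v_1 → … → v_2 = j of Σ_t A[v_t][v_{t+1}]. For example, for (i, j) = (0, 2) we minimise over 3 possible intermediate vertex sequences; the minimum is 3, attained along the walk 0 → 0 → 2.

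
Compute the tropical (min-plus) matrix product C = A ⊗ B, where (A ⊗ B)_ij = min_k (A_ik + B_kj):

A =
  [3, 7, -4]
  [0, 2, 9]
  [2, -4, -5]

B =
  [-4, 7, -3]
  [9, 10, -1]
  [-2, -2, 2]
A ⊗ B =
  [-6, -6, -2]
  [-4, 7, -3]
  [-7, -7, -5]

Apply the min-plus product entry-by-entry:
  C[0][0] = min over k of (A[0][0] + B[0][0] = 3 + -4 = -1, A[0][1] + B[1][0] = 7 + 9 = 16, A[0][2] + B[2][0] = -4 + -2 = -6) = -6 (attained at k = 2)
  C[0][1] = min over k of (A[0][0] + B[0][1] = 3 + 7 = 10, A[0][1] + B[1][1] = 7 + 10 = 17, A[0][2] + B[2][1] = -4 + -2 = -6) = -6 (attained at k = 2)
  C[0][2] = min over k of (A[0][0] + B[0][2] = 3 + -3 = 0, A[0][1] + B[1][2] = 7 + -1 = 6, A[0][2] + B[2][2] = -4 + 2 = -2) = -2 (attained at k = 2)
  C[1][0] = min over k of (A[1][0] + B[0][0] = 0 + -4 = -4, A[1][1] + B[1][0] = 2 + 9 = 11, A[1][2] + B[2][0] = 9 + -2 = 7) = -4 (attained at k = 0)
  C[1][1] = min over k of (A[1][0] + B[0][1] = 0 + 7 = 7, A[1][1] + B[1][1] = 2 + 10 = 12, A[1][2] + B[2][1] = 9 + -2 = 7) = 7 (attained at k = 0)
  C[1][2] = min over k of (A[1][0] + B[0][2] = 0 + -3 = -3, A[1][1] + B[1][2] = 2 + -1 = 1, A[1][2] + B[2][2] = 9 + 2 = 11) = -3 (attained at k = 0)
  C[2][0] = min over k of (A[2][0] + B[0][0] = 2 + -4 = -2, A[2][1] + B[1][0] = -4 + 9 = 5, A[2][2] + B[2][0] = -5 + -2 = -7) = -7 (attained at k = 2)
  C[2][1] = min over k of (A[2][0] + B[0][1] = 2 + 7 = 9, A[2][1] + B[1][1] = -4 + 10 = 6, A[2][2] + B[2][1] = -5 + -2 = -7) = -7 (attained at k = 2)
  C[2][2] = min over k of (A[2][0] + B[0][2] = 2 + -3 = -1, A[2][1] + B[1][2] = -4 + -1 = -5, A[2][2] + B[2][2] = -5 + 2 = -3) = -5 (attained at k = 1)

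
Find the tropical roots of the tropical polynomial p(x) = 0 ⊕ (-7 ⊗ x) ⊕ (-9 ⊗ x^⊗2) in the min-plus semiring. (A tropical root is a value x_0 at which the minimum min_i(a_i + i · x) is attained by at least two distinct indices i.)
Roots: {2, 7}

Each tropical root is a break point of the lower envelope of the lines y = a_i + i · x (there are 3 lines, with slopes 0, 1, ..., 2). Only the lines that attain the minimum somewhere contribute to roots; other lines are dominated. Here the surviving (envelope) indices are i = 2, i = 1, i = 0.
Intersections between consecutive envelope lines give the roots: for adjacent envelope indices i < j the intersection is x = (a_i − a_j) / (j − i). Reading off the sorted break points: {2, 7}.
Verification: at each break x_0, at least two indices attain the minimum of min_i(a_i + i · x_0).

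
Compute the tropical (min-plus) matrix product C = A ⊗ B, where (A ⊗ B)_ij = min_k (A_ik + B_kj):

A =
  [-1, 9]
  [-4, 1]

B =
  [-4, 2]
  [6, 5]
A ⊗ B =
  [-5, 1]
  [-8, -2]

Apply the min-plus product entry-by-entry:
  C[0][0] = min over k of (A[0][0] + B[0][0] = -1 + -4 = -5, A[0][1] + B[1][0] = 9 + 6 = 15) = -5 (attained at k = 0)
  C[0][1] = min over k of (A[0][0] + B[0][1] = -1 + 2 = 1, A[0][1] + B[1][1] = 9 + 5 = 14) = 1 (attained at k = 0)
  C[1][0] = min over k of (A[1][0] + B[0][0] = -4 + -4 = -8, A[1][1] + B[1][0] = 1 + 6 = 7) = -8 (attained at k = 0)
  C[1][1] = min over k of (A[1][0] + B[0][1] = -4 + 2 = -2, A[1][1] + B[1][1] = 1 + 5 = 6) = -2 (attained at k = 0)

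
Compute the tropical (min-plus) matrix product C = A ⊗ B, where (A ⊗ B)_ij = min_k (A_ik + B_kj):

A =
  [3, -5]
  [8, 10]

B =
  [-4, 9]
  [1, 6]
A ⊗ B =
  [-4, 1]
  [4, 16]

Apply the min-plus product entry-by-entry:
  C[0][0] = min over k of (A[0][0] + B[0][0] = 3 + -4 = -1, A[0][1] + B[1][0] = -5 + 1 = -4) = -4 (attained at k = 1)
  C[0][1] = min over k of (A[0][0] + B[0][1] = 3 + 9 = 12, A[0][1] + B[1][1] = -5 + 6 = 1) = 1 (attained at k = 1)
  C[1][0] = min over k of (A[1][0] + B[0][0] = 8 + -4 = 4, A[1][1] + B[1][0] = 10 + 1 = 11) = 4 (attained at k = 0)
  C[1][1] = min over k of (A[1][0] + B[0][1] = 8 + 9 = 17, A[1][1] + B[1][1] = 10 + 6 = 16) = 16 (attained at k = 1)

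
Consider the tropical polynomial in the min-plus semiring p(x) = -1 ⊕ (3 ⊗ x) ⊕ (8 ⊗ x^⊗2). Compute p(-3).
p(-3) = -1

A tropical monomial a ⊗ x^⊗i evaluates to a + i · x. Evaluating each term at x = -3:
  Term 0 contributes -1 + 0 · -3 = -1
  Term 1 contributes 3 + 1 · -3 = 0
  Term 2 contributes 8 + 2 · -3 = 2
p(-3) = ⊕ of these = min[-1, 0, 2] = -1.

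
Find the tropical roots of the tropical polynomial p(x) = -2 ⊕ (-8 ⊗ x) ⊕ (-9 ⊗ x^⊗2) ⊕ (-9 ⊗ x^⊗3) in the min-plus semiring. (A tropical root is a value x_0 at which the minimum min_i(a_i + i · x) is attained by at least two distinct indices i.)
Roots: {0, 1, 6}

Each tropical root is a break point of the lower envelope of the lines y = a_i + i · x (there are 4 lines, with slopes 0, 1, ..., 3). Only the lines that attain the minimum somewhere contribute to roots; other lines are dominated. Here the surviving (envelope) indices are i = 3, i = 2, i = 1, i = 0.
Intersections between consecutive envelope lines give the roots: for adjacent envelope indices i < j the intersection is x = (a_i − a_j) / (j − i). Reading off the sorted break points: {0, 1, 6}.
Verification: at each break x_0, at least two indices attain the minimum of min_i(a_i + i · x_0).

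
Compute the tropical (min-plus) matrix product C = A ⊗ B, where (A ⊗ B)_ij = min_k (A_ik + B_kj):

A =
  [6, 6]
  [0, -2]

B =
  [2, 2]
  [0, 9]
A ⊗ B =
  [6, 8]
  [-2, 2]

Apply the min-plus product entry-by-entry:
  C[0][0] = min over k of (A[0][0] + B[0][0] = 6 + 2 = 8, A[0][1] + B[1][0] = 6 + 0 = 6) = 6 (attained at k = 1)
  C[0][1] = min over k of (A[0][0] + B[0][1] = 6 + 2 = 8, A[0][1] + B[1][1] = 6 + 9 = 15) = 8 (attained at k = 0)
  C[1][0] = min over k of (A[1][0] + B[0][0] = 0 + 2 = 2, A[1][1] + B[1][0] = -2 + 0 = -2) = -2 (attained at k = 1)
  C[1][1] = min over k of (A[1][0] + B[0][1] = 0 + 2 = 2, A[1][1] + B[1][1] = -2 + 9 = 7) = 2 (attained at k = 0)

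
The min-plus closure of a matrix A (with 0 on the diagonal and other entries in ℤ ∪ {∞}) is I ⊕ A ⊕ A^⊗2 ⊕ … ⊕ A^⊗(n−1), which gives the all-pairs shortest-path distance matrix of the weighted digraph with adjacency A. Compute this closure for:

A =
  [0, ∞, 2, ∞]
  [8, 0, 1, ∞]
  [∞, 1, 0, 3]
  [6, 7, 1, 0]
Closure =
  [0, 3, 2, 5]
  [8, 0, 1, 4]
  [9, 1, 0, 3]
  [6, 2, 1, 0]

This is the Floyd-Warshall all-pairs shortest-path computation. For each intermediate vertex k = 0, 1, …, 3, update dist[i][j] ← min(dist[i][j], dist[i][k] + dist[k][j]). The final matrix gives, for each (i, j), the minimum total weight of any directed path from i to j (possibly empty when i = j).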